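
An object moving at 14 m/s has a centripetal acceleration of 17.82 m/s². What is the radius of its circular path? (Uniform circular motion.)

r = v²/a_c = 14²/17.82 = 11.0 m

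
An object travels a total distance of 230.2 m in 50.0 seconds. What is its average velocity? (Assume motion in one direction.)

v_avg = Δd / Δt = 230.2 / 50.0 = 4.6 m/s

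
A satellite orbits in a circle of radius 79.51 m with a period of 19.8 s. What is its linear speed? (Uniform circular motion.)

v = 2πr/T = 2π×79.51/19.8 = 25.23 m/s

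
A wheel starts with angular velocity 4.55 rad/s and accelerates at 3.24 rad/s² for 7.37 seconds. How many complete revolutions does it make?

θ = ω₀t + ½αt² = 4.55×7.37 + ½×3.24×7.37² = 121.526878 rad
Total revolutions = θ/(2π) = 121.526878/(2π) = 19.34
Complete revolutions = ⌊19.34⌋ = 19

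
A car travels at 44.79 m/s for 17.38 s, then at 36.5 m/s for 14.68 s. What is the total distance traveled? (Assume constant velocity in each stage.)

d₁ = v₁t₁ = 44.79 × 17.38 = 778.4502 m
d₂ = v₂t₂ = 36.5 × 14.68 = 535.82 m
d_total = 778.4502 + 535.82 = 1314.27 m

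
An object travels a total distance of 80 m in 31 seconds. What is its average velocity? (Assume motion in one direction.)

v_avg = Δd / Δt = 80 / 31 = 2.58 m/s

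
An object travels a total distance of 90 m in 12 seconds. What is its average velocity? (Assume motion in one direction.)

v_avg = Δd / Δt = 90 / 12 = 7.5 m/s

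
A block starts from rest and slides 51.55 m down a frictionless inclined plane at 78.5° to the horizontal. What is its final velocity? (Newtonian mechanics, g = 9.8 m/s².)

a = g sin(θ) = 9.8 × sin(78.5°) = 9.6033 m/s²
v = √(2ad) = √(2 × 9.6033 × 51.55) = 31.47 m/s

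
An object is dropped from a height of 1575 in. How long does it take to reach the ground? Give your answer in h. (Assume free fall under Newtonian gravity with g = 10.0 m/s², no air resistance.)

h = 1575 in × 0.0254 = 40.005 m
t = √(2h/g) = √(2 × 40.005 / 10.0) = 2.8286 s
t = 2.8286 s / 3600.0 = 0.0007857 h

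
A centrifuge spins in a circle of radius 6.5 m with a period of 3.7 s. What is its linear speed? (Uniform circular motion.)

v = 2πr/T = 2π×6.5/3.7 = 11.04 m/s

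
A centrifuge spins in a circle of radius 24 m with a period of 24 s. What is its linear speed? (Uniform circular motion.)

v = 2πr/T = 2π×24/24 = 6.28 m/s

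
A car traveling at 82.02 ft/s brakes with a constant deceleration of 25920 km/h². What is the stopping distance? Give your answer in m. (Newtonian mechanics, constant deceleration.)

v₀ = 82.02 ft/s × 0.3048 = 24.9997 m/s
a = 25920 km/h² × 7.716049382716049e-05 = 2.0 m/s²
d = v₀² / (2a) = 24.9997² / (2 × 2.0) = 624.985 / 4.0 = 156.2 m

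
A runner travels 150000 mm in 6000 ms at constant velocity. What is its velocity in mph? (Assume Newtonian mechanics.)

d = 150000 mm × 0.001 = 150.0 m
t = 6000 ms × 0.001 = 6.0 s
v = d / t = 150.0 / 6.0 = 25.0 m/s
v = 25.0 m/s / 0.44704 = 55.92 mph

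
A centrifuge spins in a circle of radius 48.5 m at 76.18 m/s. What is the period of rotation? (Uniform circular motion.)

T = 2πr/v = 2π×48.5/76.18 = 4.0 s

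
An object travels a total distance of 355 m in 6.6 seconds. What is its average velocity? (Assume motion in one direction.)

v_avg = Δd / Δt = 355 / 6.6 = 53.79 m/s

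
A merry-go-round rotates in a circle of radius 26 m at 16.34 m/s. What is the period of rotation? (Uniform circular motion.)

T = 2πr/v = 2π×26/16.34 = 10.0 s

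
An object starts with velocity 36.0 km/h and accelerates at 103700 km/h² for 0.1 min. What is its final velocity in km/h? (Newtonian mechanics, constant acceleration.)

v₀ = 36.0 km/h × 0.2777777777777778 = 10.0 m/s
a = 103700 km/h² × 7.716049382716049e-05 = 8.00154 m/s²
t = 0.1 min × 60.0 = 6.0 s
v = v₀ + a × t = 10.0 + 8.00154 × 6.0 = 58.0092 m/s
v = 58.0092 m/s / 0.2777777777777778 = 208.8 km/h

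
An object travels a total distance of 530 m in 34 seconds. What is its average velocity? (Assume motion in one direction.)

v_avg = Δd / Δt = 530 / 34 = 15.59 m/s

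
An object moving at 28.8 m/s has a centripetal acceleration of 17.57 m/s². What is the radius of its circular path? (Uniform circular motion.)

r = v²/a_c = 28.8²/17.57 = 47.21 m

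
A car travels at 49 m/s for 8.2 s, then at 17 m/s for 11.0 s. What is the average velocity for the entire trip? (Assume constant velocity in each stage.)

d₁ = v₁t₁ = 49 × 8.2 = 401.8 m
d₂ = v₂t₂ = 17 × 11.0 = 187.0 m
d_total = 588.8 m, t_total = 19.2 s
v_avg = d_total/t_total = 588.8/19.2 = 30.67 m/s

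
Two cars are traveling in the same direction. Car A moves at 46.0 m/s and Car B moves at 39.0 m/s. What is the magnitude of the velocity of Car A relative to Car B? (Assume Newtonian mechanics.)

v_rel = |v_A - v_B| = |46.0 - 39.0| = 7.0 m/s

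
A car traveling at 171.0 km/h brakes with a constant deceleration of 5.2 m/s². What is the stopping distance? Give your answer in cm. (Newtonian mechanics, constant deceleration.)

v₀ = 171.0 km/h × 0.2777777777777778 = 47.5 m/s
d = v₀² / (2a) = 47.5² / (2 × 5.2) = 2256.25 / 10.4 = 216.947 m
d = 216.947 m / 0.01 = 21690 cm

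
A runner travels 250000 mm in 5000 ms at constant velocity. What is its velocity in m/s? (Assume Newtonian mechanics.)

d = 250000 mm × 0.001 = 250.0 m
t = 5000 ms × 0.001 = 5.0 s
v = d / t = 250.0 / 5.0 = 50.0 m/s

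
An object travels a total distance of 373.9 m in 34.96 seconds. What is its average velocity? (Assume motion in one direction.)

v_avg = Δd / Δt = 373.9 / 34.96 = 10.7 m/s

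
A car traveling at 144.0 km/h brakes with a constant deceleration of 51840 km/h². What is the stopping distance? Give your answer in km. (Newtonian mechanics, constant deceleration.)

v₀ = 144.0 km/h × 0.2777777777777778 = 40.0 m/s
a = 51840 km/h² × 7.716049382716049e-05 = 4.0 m/s²
d = v₀² / (2a) = 40.0² / (2 × 4.0) = 1600.0 / 8.0 = 200.0 m
d = 200.0 m / 1000.0 = 0.2 km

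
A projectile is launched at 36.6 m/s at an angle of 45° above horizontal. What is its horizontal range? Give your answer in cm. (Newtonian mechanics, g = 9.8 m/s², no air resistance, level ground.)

R = v₀² × sin(2θ) / g = 36.6² × sin(2 × 45°) / 9.8 = 1339.56 × 1.0 / 9.8 = 136.69 m
R = 136.69 m / 0.01 = 13670 cm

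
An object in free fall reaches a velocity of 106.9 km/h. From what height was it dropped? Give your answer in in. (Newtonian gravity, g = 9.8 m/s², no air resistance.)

v = 106.9 km/h × 0.2777777777777778 = 29.6944 m/s
h = v² / (2g) = 29.6944² / (2 × 9.8) = 44.9876 m
h = 44.9876 m / 0.0254 = 1771 in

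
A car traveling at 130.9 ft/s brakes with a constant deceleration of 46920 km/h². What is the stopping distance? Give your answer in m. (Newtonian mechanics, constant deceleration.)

v₀ = 130.9 ft/s × 0.3048 = 39.8983 m/s
a = 46920 km/h² × 7.716049382716049e-05 = 3.62037 m/s²
d = v₀² / (2a) = 39.8983² / (2 × 3.62037) = 1591.87 / 7.24074 = 219.8 m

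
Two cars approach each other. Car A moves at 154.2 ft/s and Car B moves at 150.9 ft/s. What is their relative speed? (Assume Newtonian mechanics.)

v_rel = v_A + v_B = 154.2 + 150.9 = 305.1 ft/s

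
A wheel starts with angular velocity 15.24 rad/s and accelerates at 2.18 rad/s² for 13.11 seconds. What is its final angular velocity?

ω = ω₀ + αt = 15.24 + 2.18 × 13.11 = 43.82 rad/s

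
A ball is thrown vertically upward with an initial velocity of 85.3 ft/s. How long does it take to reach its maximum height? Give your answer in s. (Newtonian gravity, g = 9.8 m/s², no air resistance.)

v₀ = 85.3 ft/s × 0.3048 = 25.9994 m/s
t_up = v₀ / g = 25.9994 / 9.8 = 2.653 s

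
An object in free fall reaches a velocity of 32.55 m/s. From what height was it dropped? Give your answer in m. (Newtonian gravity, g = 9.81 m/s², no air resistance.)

h = v² / (2g) = 32.55² / (2 × 9.81) = 54.0 m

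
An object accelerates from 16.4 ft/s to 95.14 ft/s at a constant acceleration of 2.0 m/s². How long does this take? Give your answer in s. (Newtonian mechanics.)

v₀ = 16.4 ft/s × 0.3048 = 4.99872 m/s
v = 95.14 ft/s × 0.3048 = 28.9987 m/s
t = (v - v₀) / a = (28.9987 - 4.99872) / 2.0 = 12.0 s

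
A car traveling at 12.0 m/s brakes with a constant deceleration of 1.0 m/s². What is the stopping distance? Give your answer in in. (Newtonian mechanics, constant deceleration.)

d = v₀² / (2a) = 12.0² / (2 × 1.0) = 144.0 / 2.0 = 72.0 m
d = 72.0 m / 0.0254 = 2835 in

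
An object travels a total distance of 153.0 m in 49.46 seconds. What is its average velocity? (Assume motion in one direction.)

v_avg = Δd / Δt = 153.0 / 49.46 = 3.09 m/s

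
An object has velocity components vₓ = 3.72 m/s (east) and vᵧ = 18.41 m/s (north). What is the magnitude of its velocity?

|v| = √(vₓ² + vᵧ²) = √(3.72² + 18.41²) = √(352.7665) = 18.78 m/s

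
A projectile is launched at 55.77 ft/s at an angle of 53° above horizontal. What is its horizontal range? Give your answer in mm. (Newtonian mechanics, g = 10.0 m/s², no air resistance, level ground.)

v₀ = 55.77 ft/s × 0.3048 = 16.9987 m/s
R = v₀² × sin(2θ) / g = 16.9987² × sin(2 × 53°) / 10.0 = 288.956 × 0.961262 / 10.0 = 27.7762 m
R = 27.7762 m / 0.001 = 27780 mm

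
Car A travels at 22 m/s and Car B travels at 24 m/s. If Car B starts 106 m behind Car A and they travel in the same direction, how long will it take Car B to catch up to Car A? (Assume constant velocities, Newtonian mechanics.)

Relative speed: v_rel = 24 - 22 = 2 m/s
Time to catch: t = d₀/v_rel = 106/2 = 53.0 s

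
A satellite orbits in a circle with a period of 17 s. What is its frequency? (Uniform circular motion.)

f = 1/T = 1/17 = 0.0588 Hz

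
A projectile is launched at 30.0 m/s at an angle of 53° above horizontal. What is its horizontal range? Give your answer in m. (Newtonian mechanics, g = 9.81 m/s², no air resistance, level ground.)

R = v₀² × sin(2θ) / g = 30.0² × sin(2 × 53°) / 9.81 = 900.0 × 0.961262 / 9.81 = 88.19 m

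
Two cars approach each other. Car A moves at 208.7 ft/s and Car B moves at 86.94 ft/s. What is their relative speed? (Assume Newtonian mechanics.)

v_rel = v_A + v_B = 208.7 + 86.94 = 295.64 ft/s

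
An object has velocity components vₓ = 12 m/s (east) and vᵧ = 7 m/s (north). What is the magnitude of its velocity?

|v| = √(vₓ² + vᵧ²) = √(12² + 7²) = √(193) = 13.89 m/s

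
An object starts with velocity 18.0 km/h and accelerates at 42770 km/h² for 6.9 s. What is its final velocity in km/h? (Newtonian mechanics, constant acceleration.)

v₀ = 18.0 km/h × 0.2777777777777778 = 5.0 m/s
a = 42770 km/h² × 7.716049382716049e-05 = 3.30015 m/s²
v = v₀ + a × t = 5.0 + 3.30015 × 6.9 = 27.771 m/s
v = 27.771 m/s / 0.2777777777777778 = 99.98 km/h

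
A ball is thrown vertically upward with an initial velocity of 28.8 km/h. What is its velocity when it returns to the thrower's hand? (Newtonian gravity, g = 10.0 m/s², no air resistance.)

By conservation of energy (no air resistance), the ball returns to the throw height with the same speed as launch, but directed downward.
|v_ground| = v₀ = 28.8 km/h
v_ground = 28.8 km/h (downward)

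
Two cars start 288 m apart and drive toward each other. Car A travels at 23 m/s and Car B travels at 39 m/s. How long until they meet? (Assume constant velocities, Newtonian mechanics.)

Combined speed: v_combined = 23 + 39 = 62 m/s
Time to meet: t = d/v_combined = 288/62 = 4.65 s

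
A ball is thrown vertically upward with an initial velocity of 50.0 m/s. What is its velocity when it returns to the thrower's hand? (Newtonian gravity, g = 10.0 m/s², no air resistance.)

By conservation of energy (no air resistance), the ball returns to the throw height with the same speed as launch, but directed downward.
|v_ground| = v₀ = 50.0 m/s
v_ground = 50.0 m/s (downward)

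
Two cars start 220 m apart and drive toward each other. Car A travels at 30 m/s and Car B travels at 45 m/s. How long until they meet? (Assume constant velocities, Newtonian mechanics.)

Combined speed: v_combined = 30 + 45 = 75 m/s
Time to meet: t = d/v_combined = 220/75 = 2.93 s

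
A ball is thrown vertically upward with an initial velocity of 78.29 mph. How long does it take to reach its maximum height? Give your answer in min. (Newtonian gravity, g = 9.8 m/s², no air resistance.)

v₀ = 78.29 mph × 0.44704 = 34.9988 m/s
t_up = v₀ / g = 34.9988 / 9.8 = 3.57131 s
t_up = 3.57131 s / 60.0 = 0.05952 min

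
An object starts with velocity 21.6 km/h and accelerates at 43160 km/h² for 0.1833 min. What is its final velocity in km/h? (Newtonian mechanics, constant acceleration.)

v₀ = 21.6 km/h × 0.2777777777777778 = 6.0 m/s
a = 43160 km/h² × 7.716049382716049e-05 = 3.33025 m/s²
t = 0.1833 min × 60.0 = 10.998 s
v = v₀ + a × t = 6.0 + 3.33025 × 10.998 = 42.6261 m/s
v = 42.6261 m/s / 0.2777777777777778 = 153.5 km/h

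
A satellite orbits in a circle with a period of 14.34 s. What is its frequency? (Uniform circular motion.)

f = 1/T = 1/14.34 = 0.0697 Hz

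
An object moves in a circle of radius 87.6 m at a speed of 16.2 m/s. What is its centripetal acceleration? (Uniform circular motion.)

a_c = v²/r = 16.2²/87.6 = 262.44/87.6 = 3.0 m/s²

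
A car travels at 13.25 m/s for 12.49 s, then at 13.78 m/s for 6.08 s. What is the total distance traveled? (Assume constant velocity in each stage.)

d₁ = v₁t₁ = 13.25 × 12.49 = 165.4925 m
d₂ = v₂t₂ = 13.78 × 6.08 = 83.7824 m
d_total = 165.4925 + 83.7824 = 249.27 m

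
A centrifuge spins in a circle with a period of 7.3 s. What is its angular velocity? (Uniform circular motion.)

ω = 2π/T = 2π/7.3 = 0.8607 rad/s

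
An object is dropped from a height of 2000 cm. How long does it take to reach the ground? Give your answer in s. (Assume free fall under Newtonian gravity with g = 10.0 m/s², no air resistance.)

h = 2000 cm × 0.01 = 20.0 m
t = √(2h/g) = √(2 × 20.0 / 10.0) = 2.0 s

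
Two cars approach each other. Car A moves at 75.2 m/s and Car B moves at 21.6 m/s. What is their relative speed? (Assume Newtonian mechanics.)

v_rel = v_A + v_B = 75.2 + 21.6 = 96.8 m/s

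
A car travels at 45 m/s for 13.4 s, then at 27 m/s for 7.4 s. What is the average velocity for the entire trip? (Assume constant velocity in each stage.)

d₁ = v₁t₁ = 45 × 13.4 = 603.0 m
d₂ = v₂t₂ = 27 × 7.4 = 199.8 m
d_total = 802.8 m, t_total = 20.8 s
v_avg = d_total/t_total = 802.8/20.8 = 38.6 m/s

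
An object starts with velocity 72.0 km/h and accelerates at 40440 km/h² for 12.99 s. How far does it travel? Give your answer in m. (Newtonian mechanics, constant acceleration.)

v₀ = 72.0 km/h × 0.2777777777777778 = 20.0 m/s
a = 40440 km/h² × 7.716049382716049e-05 = 3.12037 m/s²
d = v₀ × t + ½ × a × t² = 20.0 × 12.99 + 0.5 × 3.12037 × 12.99² = 523.1 m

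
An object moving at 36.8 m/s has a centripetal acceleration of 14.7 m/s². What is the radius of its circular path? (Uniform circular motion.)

r = v²/a_c = 36.8²/14.7 = 92.13 m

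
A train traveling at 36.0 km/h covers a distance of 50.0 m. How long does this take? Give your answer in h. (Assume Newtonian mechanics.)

v = 36.0 km/h × 0.2777777777777778 = 10.0 m/s
t = d / v = 50.0 / 10.0 = 5.0 s
t = 5.0 s / 3600.0 = 0.001389 h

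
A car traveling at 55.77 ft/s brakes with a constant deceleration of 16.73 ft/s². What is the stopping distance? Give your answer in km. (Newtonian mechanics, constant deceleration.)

v₀ = 55.77 ft/s × 0.3048 = 16.9987 m/s
a = 16.73 ft/s² × 0.3048 = 5.0993 m/s²
d = v₀² / (2a) = 16.9987² / (2 × 5.0993) = 288.956 / 10.1986 = 28.3329 m
d = 28.3329 m / 1000.0 = 0.02833 km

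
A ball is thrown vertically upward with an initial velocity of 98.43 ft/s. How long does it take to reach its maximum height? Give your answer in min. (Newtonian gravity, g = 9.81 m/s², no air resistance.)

v₀ = 98.43 ft/s × 0.3048 = 30.0015 m/s
t_up = v₀ / g = 30.0015 / 9.81 = 3.05826 s
t_up = 3.05826 s / 60.0 = 0.05097 min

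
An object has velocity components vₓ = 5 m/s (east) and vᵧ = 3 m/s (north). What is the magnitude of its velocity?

|v| = √(vₓ² + vᵧ²) = √(5² + 3²) = √(34) = 5.83 m/s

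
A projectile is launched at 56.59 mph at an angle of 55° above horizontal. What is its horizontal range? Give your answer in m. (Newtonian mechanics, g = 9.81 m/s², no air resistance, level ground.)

v₀ = 56.59 mph × 0.44704 = 25.298 m/s
R = v₀² × sin(2θ) / g = 25.298² × sin(2 × 55°) / 9.81 = 639.989 × 0.939693 / 9.81 = 61.3 m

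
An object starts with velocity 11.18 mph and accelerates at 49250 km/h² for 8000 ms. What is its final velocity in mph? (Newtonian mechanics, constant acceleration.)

v₀ = 11.18 mph × 0.44704 = 4.99791 m/s
a = 49250 km/h² × 7.716049382716049e-05 = 3.80015 m/s²
t = 8000 ms × 0.001 = 8.0 s
v = v₀ + a × t = 4.99791 + 3.80015 × 8.0 = 35.3991 m/s
v = 35.3991 m/s / 0.44704 = 79.19 mph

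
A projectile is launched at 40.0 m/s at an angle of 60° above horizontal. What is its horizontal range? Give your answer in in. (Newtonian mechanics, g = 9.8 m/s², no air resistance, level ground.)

R = v₀² × sin(2θ) / g = 40.0² × sin(2 × 60°) / 9.8 = 1600.0 × 0.866025 / 9.8 = 141.392 m
R = 141.392 m / 0.0254 = 5567 in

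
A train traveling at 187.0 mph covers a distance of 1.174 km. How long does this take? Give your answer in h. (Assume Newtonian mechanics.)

d = 1.174 km × 1000.0 = 1174.0 m
v = 187.0 mph × 0.44704 = 83.5965 m/s
t = d / v = 1174.0 / 83.5965 = 14.0437 s
t = 14.0437 s / 3600.0 = 0.003901 h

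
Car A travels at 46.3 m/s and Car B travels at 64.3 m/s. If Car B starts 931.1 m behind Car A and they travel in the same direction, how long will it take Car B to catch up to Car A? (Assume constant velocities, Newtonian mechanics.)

Relative speed: v_rel = 64.3 - 46.3 = 18.0 m/s
Time to catch: t = d₀/v_rel = 931.1/18.0 = 51.73 s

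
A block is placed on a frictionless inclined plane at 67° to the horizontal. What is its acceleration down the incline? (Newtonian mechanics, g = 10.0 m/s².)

a = g sin(θ) = 10.0 × sin(67°) = 10.0 × 0.9205 = 9.21 m/s²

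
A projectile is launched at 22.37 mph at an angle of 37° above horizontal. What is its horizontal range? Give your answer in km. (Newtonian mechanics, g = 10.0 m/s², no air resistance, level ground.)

v₀ = 22.37 mph × 0.44704 = 10.0003 m/s
R = v₀² × sin(2θ) / g = 10.0003² × sin(2 × 37°) / 10.0 = 100.006 × 0.961262 / 10.0 = 9.6132 m
R = 9.6132 m / 1000.0 = 0.009613 km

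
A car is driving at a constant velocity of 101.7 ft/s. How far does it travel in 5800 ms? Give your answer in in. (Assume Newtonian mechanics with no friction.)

v = 101.7 ft/s × 0.3048 = 30.9982 m/s
t = 5800 ms × 0.001 = 5.8 s
d = v × t = 30.9982 × 5.8 = 179.79 m
d = 179.79 m / 0.0254 = 7078 in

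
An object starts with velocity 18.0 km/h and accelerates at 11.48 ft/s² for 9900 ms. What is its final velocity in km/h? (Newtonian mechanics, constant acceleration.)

v₀ = 18.0 km/h × 0.2777777777777778 = 5.0 m/s
a = 11.48 ft/s² × 0.3048 = 3.4991 m/s²
t = 9900 ms × 0.001 = 9.9 s
v = v₀ + a × t = 5.0 + 3.4991 × 9.9 = 39.6411 m/s
v = 39.6411 m/s / 0.2777777777777778 = 142.7 km/h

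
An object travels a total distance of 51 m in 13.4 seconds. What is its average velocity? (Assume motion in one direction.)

v_avg = Δd / Δt = 51 / 13.4 = 3.81 m/s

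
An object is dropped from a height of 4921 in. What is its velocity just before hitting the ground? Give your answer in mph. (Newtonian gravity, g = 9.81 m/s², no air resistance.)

h = 4921 in × 0.0254 = 124.993 m
v = √(2gh) = √(2 × 9.81 × 124.993) = 49.5213 m/s
v = 49.5213 m/s / 0.44704 = 110.8 mph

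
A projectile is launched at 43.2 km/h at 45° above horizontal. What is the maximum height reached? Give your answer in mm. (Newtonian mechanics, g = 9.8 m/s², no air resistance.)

v₀ = 43.2 km/h × 0.2777777777777778 = 12.0 m/s
H = v₀² × sin²(θ) / (2g) = 12.0² × sin(45°)² / (2 × 9.8) = 144.0 × 0.5 / 19.6 = 3.67347 m
H = 3.67347 m / 0.001 = 3673 mm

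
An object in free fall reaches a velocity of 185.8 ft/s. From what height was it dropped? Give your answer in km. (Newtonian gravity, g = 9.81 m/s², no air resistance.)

v = 185.8 ft/s × 0.3048 = 56.6318 m/s
h = v² / (2g) = 56.6318² / (2 × 9.81) = 163.464 m
h = 163.464 m / 1000.0 = 0.1635 km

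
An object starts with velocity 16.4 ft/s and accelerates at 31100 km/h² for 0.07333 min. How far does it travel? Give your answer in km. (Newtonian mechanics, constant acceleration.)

v₀ = 16.4 ft/s × 0.3048 = 4.99872 m/s
a = 31100 km/h² × 7.716049382716049e-05 = 2.39969 m/s²
t = 0.07333 min × 60.0 = 4.3998 s
d = v₀ × t + ½ × a × t² = 4.99872 × 4.3998 + 0.5 × 2.39969 × 4.3998² = 45.2203 m
d = 45.2203 m / 1000.0 = 0.04522 km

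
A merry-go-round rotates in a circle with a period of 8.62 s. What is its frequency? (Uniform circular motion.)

f = 1/T = 1/8.62 = 0.116 Hz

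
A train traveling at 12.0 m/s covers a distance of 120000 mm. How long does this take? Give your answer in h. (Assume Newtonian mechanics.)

d = 120000 mm × 0.001 = 120.0 m
t = d / v = 120.0 / 12.0 = 10.0 s
t = 10.0 s / 3600.0 = 0.002778 h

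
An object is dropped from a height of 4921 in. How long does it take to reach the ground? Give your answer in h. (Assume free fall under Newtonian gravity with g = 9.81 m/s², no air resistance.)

h = 4921 in × 0.0254 = 124.993 m
t = √(2h/g) = √(2 × 124.993 / 9.81) = 5.04805 s
t = 5.04805 s / 3600.0 = 0.001402 h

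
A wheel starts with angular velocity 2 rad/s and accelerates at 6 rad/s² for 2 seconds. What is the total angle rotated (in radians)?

θ = ω₀t + ½αt² = 2×2 + ½×6×2² = 16.0 rad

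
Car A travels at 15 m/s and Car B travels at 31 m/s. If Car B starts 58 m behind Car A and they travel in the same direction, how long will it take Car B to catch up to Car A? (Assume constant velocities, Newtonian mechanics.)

Relative speed: v_rel = 31 - 15 = 16 m/s
Time to catch: t = d₀/v_rel = 58/16 = 3.62 s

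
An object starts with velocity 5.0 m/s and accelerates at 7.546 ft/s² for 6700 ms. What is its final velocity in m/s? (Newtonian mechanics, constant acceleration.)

a = 7.546 ft/s² × 0.3048 = 2.30002 m/s²
t = 6700 ms × 0.001 = 6.7 s
v = v₀ + a × t = 5.0 + 2.30002 × 6.7 = 20.41 m/s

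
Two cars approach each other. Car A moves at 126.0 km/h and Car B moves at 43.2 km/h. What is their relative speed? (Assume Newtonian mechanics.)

v_rel = v_A + v_B = 126.0 + 43.2 = 169.2 km/h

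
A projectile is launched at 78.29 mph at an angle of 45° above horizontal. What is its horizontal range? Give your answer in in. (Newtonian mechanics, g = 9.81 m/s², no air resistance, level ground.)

v₀ = 78.29 mph × 0.44704 = 34.9988 m/s
R = v₀² × sin(2θ) / g = 34.9988² × sin(2 × 45°) / 9.81 = 1224.92 × 1.0 / 9.81 = 124.864 m
R = 124.864 m / 0.0254 = 4916 in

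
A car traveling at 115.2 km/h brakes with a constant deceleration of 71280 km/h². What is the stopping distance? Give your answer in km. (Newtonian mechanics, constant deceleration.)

v₀ = 115.2 km/h × 0.2777777777777778 = 32.0 m/s
a = 71280 km/h² × 7.716049382716049e-05 = 5.5 m/s²
d = v₀² / (2a) = 32.0² / (2 × 5.5) = 1024.0 / 11.0 = 93.0909 m
d = 93.0909 m / 1000.0 = 0.09309 km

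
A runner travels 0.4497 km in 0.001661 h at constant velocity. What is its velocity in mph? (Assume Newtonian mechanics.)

d = 0.4497 km × 1000.0 = 449.7 m
t = 0.001661 h × 3600.0 = 5.9796 s
v = d / t = 449.7 / 5.9796 = 75.2057 m/s
v = 75.2057 m/s / 0.44704 = 168.2 mph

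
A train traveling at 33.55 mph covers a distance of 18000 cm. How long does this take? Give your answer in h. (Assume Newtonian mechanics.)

d = 18000 cm × 0.01 = 180.0 m
v = 33.55 mph × 0.44704 = 14.9982 m/s
t = d / v = 180.0 / 14.9982 = 12.0014 s
t = 12.0014 s / 3600.0 = 0.003334 h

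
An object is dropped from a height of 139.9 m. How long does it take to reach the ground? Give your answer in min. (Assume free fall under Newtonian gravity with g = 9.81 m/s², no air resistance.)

t = √(2h/g) = √(2 × 139.9 / 9.81) = 5.34059 s
t = 5.34059 s / 60.0 = 0.08901 min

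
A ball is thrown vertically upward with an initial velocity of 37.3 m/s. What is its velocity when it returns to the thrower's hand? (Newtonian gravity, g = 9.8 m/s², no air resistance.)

By conservation of energy (no air resistance), the ball returns to the throw height with the same speed as launch, but directed downward.
|v_ground| = v₀ = 37.3 m/s
v_ground = 37.3 m/s (downward)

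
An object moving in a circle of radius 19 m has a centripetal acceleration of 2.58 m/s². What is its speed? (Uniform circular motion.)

v = √(a_c × r) = √(2.58 × 19) = 7.0 m/s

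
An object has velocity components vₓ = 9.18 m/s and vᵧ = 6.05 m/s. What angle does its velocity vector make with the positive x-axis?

θ = arctan(vᵧ/vₓ) = arctan(6.05/9.18) = 33.39°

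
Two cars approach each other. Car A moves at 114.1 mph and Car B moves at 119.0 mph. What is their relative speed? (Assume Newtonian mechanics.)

v_rel = v_A + v_B = 114.1 + 119.0 = 233.1 mph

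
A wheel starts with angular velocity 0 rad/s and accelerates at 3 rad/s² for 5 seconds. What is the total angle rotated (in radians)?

θ = ω₀t + ½αt² = 0×5 + ½×3×5² = 37.5 rad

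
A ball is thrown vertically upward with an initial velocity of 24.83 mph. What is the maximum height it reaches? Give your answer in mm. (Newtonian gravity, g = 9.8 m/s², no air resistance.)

v₀ = 24.83 mph × 0.44704 = 11.1 m/s
h_max = v₀² / (2g) = 11.1² / (2 × 9.8) = 123.21 / 19.6 = 6.28622 m
h_max = 6.28622 m / 0.001 = 6286 mm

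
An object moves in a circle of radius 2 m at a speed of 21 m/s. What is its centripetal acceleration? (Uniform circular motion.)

a_c = v²/r = 21²/2 = 441/2 = 220.5 m/s²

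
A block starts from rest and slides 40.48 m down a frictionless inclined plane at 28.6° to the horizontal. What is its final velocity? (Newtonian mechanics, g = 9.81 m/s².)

a = g sin(θ) = 9.81 × sin(28.6°) = 4.696 m/s²
v = √(2ad) = √(2 × 4.696 × 40.48) = 19.5 m/s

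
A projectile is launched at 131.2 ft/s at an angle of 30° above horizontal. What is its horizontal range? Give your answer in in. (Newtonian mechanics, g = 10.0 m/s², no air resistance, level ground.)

v₀ = 131.2 ft/s × 0.3048 = 39.9898 m/s
R = v₀² × sin(2θ) / g = 39.9898² × sin(2 × 30°) / 10.0 = 1599.18 × 0.866025 / 10.0 = 138.493 m
R = 138.493 m / 0.0254 = 5452 in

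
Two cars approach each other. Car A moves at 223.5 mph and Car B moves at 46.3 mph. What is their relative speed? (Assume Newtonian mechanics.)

v_rel = v_A + v_B = 223.5 + 46.3 = 269.8 mph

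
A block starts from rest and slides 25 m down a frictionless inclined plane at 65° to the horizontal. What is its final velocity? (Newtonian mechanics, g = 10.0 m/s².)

a = g sin(θ) = 10.0 × sin(65°) = 9.0631 m/s²
v = √(2ad) = √(2 × 9.0631 × 25) = 21.29 m/s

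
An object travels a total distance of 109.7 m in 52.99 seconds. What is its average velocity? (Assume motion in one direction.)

v_avg = Δd / Δt = 109.7 / 52.99 = 2.07 m/s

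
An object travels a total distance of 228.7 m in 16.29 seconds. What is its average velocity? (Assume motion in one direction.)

v_avg = Δd / Δt = 228.7 / 16.29 = 14.04 m/s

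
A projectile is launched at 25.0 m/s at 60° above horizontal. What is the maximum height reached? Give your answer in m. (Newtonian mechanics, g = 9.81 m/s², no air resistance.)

H = v₀² × sin²(θ) / (2g) = 25.0² × sin(60°)² / (2 × 9.81) = 625.0 × 0.75 / 19.62 = 23.89 m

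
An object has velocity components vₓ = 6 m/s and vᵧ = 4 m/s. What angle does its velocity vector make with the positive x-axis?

θ = arctan(vᵧ/vₓ) = arctan(4/6) = 33.69°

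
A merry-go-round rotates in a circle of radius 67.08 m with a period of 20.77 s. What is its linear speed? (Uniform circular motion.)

v = 2πr/T = 2π×67.08/20.77 = 20.29 m/s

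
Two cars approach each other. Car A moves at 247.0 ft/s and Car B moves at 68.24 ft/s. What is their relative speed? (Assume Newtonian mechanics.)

v_rel = v_A + v_B = 247.0 + 68.24 = 315.24 ft/s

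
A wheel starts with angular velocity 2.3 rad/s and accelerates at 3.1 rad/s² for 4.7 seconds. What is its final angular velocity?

ω = ω₀ + αt = 2.3 + 3.1 × 4.7 = 16.87 rad/s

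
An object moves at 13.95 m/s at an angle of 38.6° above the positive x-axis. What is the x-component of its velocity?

vₓ = v cos(θ) = 13.95 × cos(38.6°) = 10.9 m/s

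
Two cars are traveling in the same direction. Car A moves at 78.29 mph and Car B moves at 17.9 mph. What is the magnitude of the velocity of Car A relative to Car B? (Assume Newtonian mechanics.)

v_rel = |v_A - v_B| = |78.29 - 17.9| = 60.39 mph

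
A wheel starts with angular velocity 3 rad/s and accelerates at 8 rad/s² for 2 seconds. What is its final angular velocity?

ω = ω₀ + αt = 3 + 8 × 2 = 19 rad/s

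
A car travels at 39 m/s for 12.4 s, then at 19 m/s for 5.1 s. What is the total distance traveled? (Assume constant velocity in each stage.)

d₁ = v₁t₁ = 39 × 12.4 = 483.6 m
d₂ = v₂t₂ = 19 × 5.1 = 96.9 m
d_total = 483.6 + 96.9 = 580.5 m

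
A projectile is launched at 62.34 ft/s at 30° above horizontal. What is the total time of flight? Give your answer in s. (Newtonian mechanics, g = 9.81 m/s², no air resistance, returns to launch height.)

v₀ = 62.34 ft/s × 0.3048 = 19.0012 m/s
T = 2 × v₀ × sin(θ) / g = 2 × 19.0012 × sin(30°) / 9.81 = 2 × 19.0012 × 0.5 / 9.81 = 1.937 s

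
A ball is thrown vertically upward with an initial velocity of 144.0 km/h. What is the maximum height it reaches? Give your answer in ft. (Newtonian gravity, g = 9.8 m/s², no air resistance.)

v₀ = 144.0 km/h × 0.2777777777777778 = 40.0 m/s
h_max = v₀² / (2g) = 40.0² / (2 × 9.8) = 1600.0 / 19.6 = 81.6327 m
h_max = 81.6327 m / 0.3048 = 267.8 ft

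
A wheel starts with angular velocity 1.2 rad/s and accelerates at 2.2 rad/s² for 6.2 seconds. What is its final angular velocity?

ω = ω₀ + αt = 1.2 + 2.2 × 6.2 = 14.84 rad/s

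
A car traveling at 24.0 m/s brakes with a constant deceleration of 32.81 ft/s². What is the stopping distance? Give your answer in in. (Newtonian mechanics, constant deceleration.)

a = 32.81 ft/s² × 0.3048 = 10.0005 m/s²
d = v₀² / (2a) = 24.0² / (2 × 10.0005) = 576.0 / 20.001 = 28.7986 m
d = 28.7986 m / 0.0254 = 1134 in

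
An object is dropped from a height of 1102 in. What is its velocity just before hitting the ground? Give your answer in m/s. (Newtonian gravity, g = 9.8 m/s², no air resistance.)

h = 1102 in × 0.0254 = 27.9908 m
v = √(2gh) = √(2 × 9.8 × 27.9908) = 23.42 m/s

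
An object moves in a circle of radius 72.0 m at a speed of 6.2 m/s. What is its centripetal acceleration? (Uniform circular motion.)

a_c = v²/r = 6.2²/72.0 = 38.44/72.0 = 0.53 m/s²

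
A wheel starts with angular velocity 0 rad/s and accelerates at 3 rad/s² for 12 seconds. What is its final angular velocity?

ω = ω₀ + αt = 0 + 3 × 12 = 36 rad/s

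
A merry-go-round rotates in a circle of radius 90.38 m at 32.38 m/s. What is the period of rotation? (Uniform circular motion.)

T = 2πr/v = 2π×90.38/32.38 = 17.54 s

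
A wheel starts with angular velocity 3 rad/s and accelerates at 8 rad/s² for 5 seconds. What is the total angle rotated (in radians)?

θ = ω₀t + ½αt² = 3×5 + ½×8×5² = 115.0 rad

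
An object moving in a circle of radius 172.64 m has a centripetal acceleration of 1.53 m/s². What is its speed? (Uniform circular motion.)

v = √(a_c × r) = √(1.53 × 172.64) = 16.25 m/s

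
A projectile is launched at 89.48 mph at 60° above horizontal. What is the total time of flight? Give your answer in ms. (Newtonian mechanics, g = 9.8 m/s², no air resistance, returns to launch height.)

v₀ = 89.48 mph × 0.44704 = 40.0011 m/s
T = 2 × v₀ × sin(θ) / g = 2 × 40.0011 × sin(60°) / 9.8 = 2 × 40.0011 × 0.866025 / 9.8 = 7.06979 s
T = 7.06979 s / 0.001 = 7070 ms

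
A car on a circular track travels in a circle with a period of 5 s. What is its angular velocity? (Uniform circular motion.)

ω = 2π/T = 2π/5 = 1.2566 rad/s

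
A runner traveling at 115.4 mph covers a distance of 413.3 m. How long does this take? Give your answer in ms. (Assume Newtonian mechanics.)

v = 115.4 mph × 0.44704 = 51.5884 m/s
t = d / v = 413.3 / 51.5884 = 8.01149 s
t = 8.01149 s / 0.001 = 8011 ms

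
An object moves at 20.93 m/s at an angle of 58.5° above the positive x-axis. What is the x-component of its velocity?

vₓ = v cos(θ) = 20.93 × cos(58.5°) = 10.94 m/s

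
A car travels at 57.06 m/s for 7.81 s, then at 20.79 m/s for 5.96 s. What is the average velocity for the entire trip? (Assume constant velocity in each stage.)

d₁ = v₁t₁ = 57.06 × 7.81 = 445.6386 m
d₂ = v₂t₂ = 20.79 × 5.96 = 123.9084 m
d_total = 569.547 m, t_total = 13.77 s
v_avg = d_total/t_total = 569.547/13.77 = 41.36 m/s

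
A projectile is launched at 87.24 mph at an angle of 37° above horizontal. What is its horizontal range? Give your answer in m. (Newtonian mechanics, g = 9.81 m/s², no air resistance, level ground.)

v₀ = 87.24 mph × 0.44704 = 38.9998 m/s
R = v₀² × sin(2θ) / g = 38.9998² × sin(2 × 37°) / 9.81 = 1520.98 × 0.961262 / 9.81 = 149.0 m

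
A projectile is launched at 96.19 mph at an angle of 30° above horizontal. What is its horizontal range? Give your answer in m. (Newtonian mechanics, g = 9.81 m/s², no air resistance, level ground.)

v₀ = 96.19 mph × 0.44704 = 43.0008 m/s
R = v₀² × sin(2θ) / g = 43.0008² × sin(2 × 30°) / 9.81 = 1849.07 × 0.866025 / 9.81 = 163.2 m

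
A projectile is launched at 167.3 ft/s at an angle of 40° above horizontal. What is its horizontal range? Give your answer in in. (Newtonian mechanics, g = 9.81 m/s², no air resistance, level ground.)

v₀ = 167.3 ft/s × 0.3048 = 50.993 m/s
R = v₀² × sin(2θ) / g = 50.993² × sin(2 × 40°) / 9.81 = 2600.29 × 0.984808 / 9.81 = 261.038 m
R = 261.038 m / 0.0254 = 10280 in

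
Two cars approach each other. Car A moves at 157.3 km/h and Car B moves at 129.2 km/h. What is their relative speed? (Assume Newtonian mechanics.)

v_rel = v_A + v_B = 157.3 + 129.2 = 286.5 km/h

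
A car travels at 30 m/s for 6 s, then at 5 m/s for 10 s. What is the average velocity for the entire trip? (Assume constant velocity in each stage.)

d₁ = v₁t₁ = 30 × 6 = 180 m
d₂ = v₂t₂ = 5 × 10 = 50 m
d_total = 230 m, t_total = 16 s
v_avg = d_total/t_total = 230/16 = 14.38 m/s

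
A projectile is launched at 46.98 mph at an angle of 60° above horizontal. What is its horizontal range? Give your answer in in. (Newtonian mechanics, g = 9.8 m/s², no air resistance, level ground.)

v₀ = 46.98 mph × 0.44704 = 21.0019 m/s
R = v₀² × sin(2θ) / g = 21.0019² × sin(2 × 60°) / 9.8 = 441.08 × 0.866025 / 9.8 = 38.9782 m
R = 38.9782 m / 0.0254 = 1535 in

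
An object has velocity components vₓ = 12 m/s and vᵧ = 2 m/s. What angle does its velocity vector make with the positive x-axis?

θ = arctan(vᵧ/vₓ) = arctan(2/12) = 9.46°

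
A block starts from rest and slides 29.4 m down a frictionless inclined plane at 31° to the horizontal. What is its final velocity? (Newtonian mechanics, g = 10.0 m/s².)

a = g sin(θ) = 10.0 × sin(31°) = 5.1504 m/s²
v = √(2ad) = √(2 × 5.1504 × 29.4) = 17.4 m/s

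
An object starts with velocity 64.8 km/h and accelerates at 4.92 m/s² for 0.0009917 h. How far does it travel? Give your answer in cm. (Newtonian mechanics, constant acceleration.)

v₀ = 64.8 km/h × 0.2777777777777778 = 18.0 m/s
t = 0.0009917 h × 3600.0 = 3.57012 s
d = v₀ × t + ½ × a × t² = 18.0 × 3.57012 + 0.5 × 4.92 × 3.57012² = 95.6167 m
d = 95.6167 m / 0.01 = 9562 cm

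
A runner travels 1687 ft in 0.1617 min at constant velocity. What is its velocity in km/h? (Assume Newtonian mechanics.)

d = 1687 ft × 0.3048 = 514.198 m
t = 0.1617 min × 60.0 = 9.702 s
v = d / t = 514.198 / 9.702 = 52.9992 m/s
v = 52.9992 m/s / 0.2777777777777778 = 190.8 km/h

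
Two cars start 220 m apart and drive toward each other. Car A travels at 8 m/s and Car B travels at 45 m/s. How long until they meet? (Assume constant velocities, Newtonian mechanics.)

Combined speed: v_combined = 8 + 45 = 53 m/s
Time to meet: t = d/v_combined = 220/53 = 4.15 s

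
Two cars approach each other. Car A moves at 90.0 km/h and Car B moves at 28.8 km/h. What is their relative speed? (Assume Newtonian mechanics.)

v_rel = v_A + v_B = 90.0 + 28.8 = 118.8 km/h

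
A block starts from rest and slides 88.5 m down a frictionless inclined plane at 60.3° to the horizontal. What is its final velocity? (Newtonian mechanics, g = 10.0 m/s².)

a = g sin(θ) = 10.0 × sin(60.3°) = 8.6863 m/s²
v = √(2ad) = √(2 × 8.6863 × 88.5) = 39.21 m/s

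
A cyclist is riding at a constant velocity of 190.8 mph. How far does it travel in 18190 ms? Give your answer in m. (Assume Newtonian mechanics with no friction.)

v = 190.8 mph × 0.44704 = 85.2952 m/s
t = 18190 ms × 0.001 = 18.19 s
d = v × t = 85.2952 × 18.19 = 1552 m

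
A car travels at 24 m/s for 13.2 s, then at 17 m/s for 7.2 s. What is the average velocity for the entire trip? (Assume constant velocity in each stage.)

d₁ = v₁t₁ = 24 × 13.2 = 316.8 m
d₂ = v₂t₂ = 17 × 7.2 = 122.4 m
d_total = 439.2 m, t_total = 20.4 s
v_avg = d_total/t_total = 439.2/20.4 = 21.53 m/s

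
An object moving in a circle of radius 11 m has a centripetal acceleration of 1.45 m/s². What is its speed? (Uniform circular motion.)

v = √(a_c × r) = √(1.45 × 11) = 3.99 m/s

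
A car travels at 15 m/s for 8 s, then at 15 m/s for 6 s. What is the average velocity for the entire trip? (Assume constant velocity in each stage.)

d₁ = v₁t₁ = 15 × 8 = 120 m
d₂ = v₂t₂ = 15 × 6 = 90 m
d_total = 210 m, t_total = 14 s
v_avg = d_total/t_total = 210/14 = 15.0 m/s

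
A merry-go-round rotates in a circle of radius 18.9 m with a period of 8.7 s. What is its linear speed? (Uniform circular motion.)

v = 2πr/T = 2π×18.9/8.7 = 13.65 m/s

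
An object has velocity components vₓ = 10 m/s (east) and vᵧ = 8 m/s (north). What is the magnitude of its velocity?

|v| = √(vₓ² + vᵧ²) = √(10² + 8²) = √(164) = 12.81 m/s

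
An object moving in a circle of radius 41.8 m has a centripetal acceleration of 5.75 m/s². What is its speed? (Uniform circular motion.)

v = √(a_c × r) = √(5.75 × 41.8) = 15.5 m/s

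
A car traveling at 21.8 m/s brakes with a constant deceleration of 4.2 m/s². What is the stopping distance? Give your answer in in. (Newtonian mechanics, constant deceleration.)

d = v₀² / (2a) = 21.8² / (2 × 4.2) = 475.24 / 8.4 = 56.5762 m
d = 56.5762 m / 0.0254 = 2227 in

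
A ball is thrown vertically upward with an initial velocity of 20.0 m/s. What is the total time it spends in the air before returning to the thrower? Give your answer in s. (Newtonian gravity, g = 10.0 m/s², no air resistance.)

t_total = 2 × v₀ / g = 2 × 20.0 / 10.0 = 4.0 s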